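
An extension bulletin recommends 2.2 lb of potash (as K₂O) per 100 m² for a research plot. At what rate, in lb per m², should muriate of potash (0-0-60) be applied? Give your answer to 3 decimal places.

0.037 lb of product per sq m

Product per 100 m² = 2.2 / 60% = 3.66667 lb.
Convert to per m²: 3.66667 × 0.01 = 0.0366667 lb.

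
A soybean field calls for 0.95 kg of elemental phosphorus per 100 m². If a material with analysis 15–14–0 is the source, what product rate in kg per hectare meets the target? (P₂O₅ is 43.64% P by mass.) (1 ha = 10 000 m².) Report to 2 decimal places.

As P₂O₅: 0.95 / 0.4364 = 2.1769 kg per 100 m².
Product per 100 m² = 2.1769 / 14% = 15.5493 kg.
Convert to per hectare: 15.5493 × 100 = 1554.9299 kg.

1554.93 kg of product per hectare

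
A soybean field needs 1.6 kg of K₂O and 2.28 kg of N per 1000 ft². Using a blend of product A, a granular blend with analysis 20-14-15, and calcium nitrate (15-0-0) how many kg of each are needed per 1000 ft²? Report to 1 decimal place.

Per-1000 ft² balance (a = product A, b = calcium nitrate):
K₂O: 0.15·a + 0·b = 1.6
N: 0.2·a + 0.15·b = 2.28
Eliminate a: (row1) − 0.15/0.2·(row2) → -0.1125·b = -0.11, so b = 0.977778.
Back-substitute: a = (1.6 − 0·0.977778) / 0.15 = 10.6667.

10.7 kg product A, 1.0 kg calcium nitrate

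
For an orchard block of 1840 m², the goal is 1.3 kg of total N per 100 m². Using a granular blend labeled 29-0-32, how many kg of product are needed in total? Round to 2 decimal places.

82.48 kg

Product per 100 m² = 1.3 / 29% = 4.48276 kg.
Total product = 4.48276 × 1840 / 100 = 82.4828 kg.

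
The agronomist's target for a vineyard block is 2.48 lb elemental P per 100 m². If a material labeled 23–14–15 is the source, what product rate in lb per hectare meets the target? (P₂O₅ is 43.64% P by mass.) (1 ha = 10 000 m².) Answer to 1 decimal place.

4059.2 lb of product per hectare

As P₂O₅: 2.48 / 0.4364 = 5.68286 lb per 100 m².
Product per 100 m² = 5.68286 / 14% = 40.5919 lb.
Convert to per hectare: 40.5919 × 100 = 4059.19 lb.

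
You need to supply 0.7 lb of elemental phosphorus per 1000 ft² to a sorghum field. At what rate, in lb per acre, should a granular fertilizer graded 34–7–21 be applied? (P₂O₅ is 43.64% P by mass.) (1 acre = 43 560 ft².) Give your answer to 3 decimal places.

As P₂O₅: 0.7 / 0.4364 = 1.60403 lb per 1000 ft².
Product per 1000 ft² = 1.60403 / 7% = 22.9148 lb.
Convert to per acre: 22.9148 × 43.56 = 998.1668 lb.

998.167 lb of product per acre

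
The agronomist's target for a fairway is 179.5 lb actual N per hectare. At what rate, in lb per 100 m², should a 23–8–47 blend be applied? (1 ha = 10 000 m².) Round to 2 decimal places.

7.80 lb of product per hundred sq m

Product per hectare = 179.5 / 23% = 780.435 lb.
Convert to per 100 m²: 780.435 × 0.01 = 7.80435 lb.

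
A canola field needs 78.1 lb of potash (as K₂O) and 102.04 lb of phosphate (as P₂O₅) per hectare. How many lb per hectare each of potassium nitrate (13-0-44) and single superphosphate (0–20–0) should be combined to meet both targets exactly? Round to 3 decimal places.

177.500 lb potassium nitrate, 510.200 lb single superphosphate

Per-hectare balance (a = potassium nitrate, b = single superphosphate):
K₂O: 0.44·a + 0·b = 78.1
P₂O₅: 0·a + 0.2·b = 102.04
Solving simultaneously: a = 177.5, b = 510.2.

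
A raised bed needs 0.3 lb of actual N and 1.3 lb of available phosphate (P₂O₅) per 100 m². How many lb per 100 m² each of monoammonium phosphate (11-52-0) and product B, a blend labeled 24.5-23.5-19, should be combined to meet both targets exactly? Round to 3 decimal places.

Let a = lb of monoammonium phosphate, b = lb of product B (per 100 m²).
N: 0.11·a + 0.245·b = 0.3
P₂O₅: 0.52·a + 0.235·b = 1.3
From row1: a = (0.3 − 0.245·b) / 0.11.
Into row2: 0.52·(0.3 − 0.245·b)/0.11 + 0.235·b = 1.3 → b = 0.128016, a = 2.44215.

2.442 lb monoammonium phosphate, 0.128 lb product B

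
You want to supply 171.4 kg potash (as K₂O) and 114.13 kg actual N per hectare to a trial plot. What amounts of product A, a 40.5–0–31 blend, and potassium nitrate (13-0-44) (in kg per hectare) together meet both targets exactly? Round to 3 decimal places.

202.576 kg product A, 246.822 kg potassium nitrate

With a, b = kg per hectare of product A and potassium nitrate:
K₂O: 0.31·a + 0.44·b = 171.4
N: 0.405·a + 0.13·b = 114.13
Solving simultaneously: a = 202.5758, b = 246.8216.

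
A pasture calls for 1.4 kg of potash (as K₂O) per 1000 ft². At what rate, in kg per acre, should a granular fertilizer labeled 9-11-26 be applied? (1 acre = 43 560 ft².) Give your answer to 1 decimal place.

Product per 1000 ft² = 1.4 / 26% = 5.38462 kg.
Convert to per acre: 5.38462 × 43.56 = 234.554 kg.

234.6 kg of product per acre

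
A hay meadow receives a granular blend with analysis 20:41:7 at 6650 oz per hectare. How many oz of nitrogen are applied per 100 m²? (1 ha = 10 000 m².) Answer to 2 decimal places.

13.30 oz N per hundred sq m

nitrogen per hectare = 6650 × 20% = 1330 oz.
Convert to per 100 m²: 1330 × 0.01 = 13.3 oz.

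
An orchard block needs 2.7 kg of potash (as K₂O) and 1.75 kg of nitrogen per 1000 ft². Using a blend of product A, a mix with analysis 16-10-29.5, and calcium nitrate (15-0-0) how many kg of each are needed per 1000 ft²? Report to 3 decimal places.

9.153 kg product A, 1.904 kg calcium nitrate

Per-1000 ft² balance (a = product A, b = calcium nitrate):
K₂O: 0.295·a + 0·b = 2.7
N: 0.16·a + 0.15·b = 1.75
Eliminate a: (row1) − 0.295/0.16·(row2) → -0.276562·b = -0.526562, so b = 1.90395.
Back-substitute: a = (2.7 − 0·1.90395) / 0.295 = 9.15254.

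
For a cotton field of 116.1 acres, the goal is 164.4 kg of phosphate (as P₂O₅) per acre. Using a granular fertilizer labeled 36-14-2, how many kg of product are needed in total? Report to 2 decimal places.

Product per acre = 164.4 / 14% = 1174.29 kg.
Total product = 1174.29 × 116.1 = 136334.571 kg.

136334.57 kg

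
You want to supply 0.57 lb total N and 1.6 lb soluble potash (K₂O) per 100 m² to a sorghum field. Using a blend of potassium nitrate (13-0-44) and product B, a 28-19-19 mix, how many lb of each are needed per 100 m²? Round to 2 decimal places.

Let a = lb of potassium nitrate, b = lb of product B (per 100 m²).
N: 0.13·a + 0.28·b = 0.57
K₂O: 0.44·a + 0.19·b = 1.6
From row1: a = (0.57 − 0.28·b) / 0.13.
Into row2: 0.44·(0.57 − 0.28·b)/0.13 + 0.19·b = 1.6 → b = 0.434518, a = 3.44873.

3.45 lb potassium nitrate, 0.43 lb product B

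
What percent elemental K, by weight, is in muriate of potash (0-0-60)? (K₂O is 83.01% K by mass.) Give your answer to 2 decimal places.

%K = 60 × 0.8301 = 49.806%.

49.81% K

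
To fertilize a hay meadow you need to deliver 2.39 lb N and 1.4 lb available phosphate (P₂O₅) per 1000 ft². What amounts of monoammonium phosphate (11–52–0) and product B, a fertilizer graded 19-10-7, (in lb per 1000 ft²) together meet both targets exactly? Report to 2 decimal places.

Per-1000 ft² balance (a = monoammonium phosphate, b = product B):
N: 0.11·a + 0.19·b = 2.39
P₂O₅: 0.52·a + 0.1·b = 1.4
Eliminate b: (row1) − 0.19/0.1·(row2) → -0.878·a = -0.27, so a = 0.307517.
Then b = (1.4 − 0.52·0.307517) / 0.1 = 12.4009.

0.31 lb monoammonium phosphate, 12.40 lb product B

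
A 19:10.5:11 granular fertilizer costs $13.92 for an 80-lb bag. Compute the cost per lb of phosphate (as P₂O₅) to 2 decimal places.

P₂O₅ in bag = 80 × 10.5% = 8.4 lb.
Cost per lb P₂O₅ = $13.92 / 8.4 = $1.6571.

$1.66 per lb P₂O₅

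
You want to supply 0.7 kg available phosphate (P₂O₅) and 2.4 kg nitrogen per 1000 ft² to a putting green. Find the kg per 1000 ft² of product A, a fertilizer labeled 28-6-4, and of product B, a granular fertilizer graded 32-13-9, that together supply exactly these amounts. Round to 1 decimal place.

5.1 kg product A, 3.0 kg product B

Per-1000 ft² balance (a = product A, b = product B):
P₂O₅: 0.06·a + 0.13·b = 0.7
N: 0.28·a + 0.32·b = 2.4
Eliminate b: (row1) − 0.13/0.32·(row2) → -0.05375·a = -0.275, so a = 5.11628.
Then b = (2.4 − 0.28·5.11628) / 0.32 = 3.02326.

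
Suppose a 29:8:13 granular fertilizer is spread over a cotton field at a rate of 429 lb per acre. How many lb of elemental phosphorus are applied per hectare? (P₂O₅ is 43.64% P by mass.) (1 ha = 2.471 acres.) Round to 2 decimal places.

37.01 lb P per hectare

P₂O₅ per acre = 429 × 8% = 34.32 lb.
Elemental P = 34.32 × 0.4364 = 14.9772 lb per acre.
Convert to per hectare: 14.9772 × 2.471 = 37.0088 lb.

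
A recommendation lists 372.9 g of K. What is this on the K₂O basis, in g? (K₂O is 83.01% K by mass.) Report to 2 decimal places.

K₂O = 372.9 / 0.8301 = 449.223 g.

449.22 g K₂O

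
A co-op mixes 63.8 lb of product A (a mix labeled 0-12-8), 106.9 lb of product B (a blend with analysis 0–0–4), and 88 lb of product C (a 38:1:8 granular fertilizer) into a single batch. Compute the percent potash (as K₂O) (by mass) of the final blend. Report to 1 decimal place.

6.3% K₂O

Total mass = 63.8 + 106.9 + 88 = 258.7 lb.
K₂O mass = 8%×63.8 + 4%×106.9 + 8%×88 = 16.42 lb.
% K₂O = 16.42 / 258.7 = 6.34712%.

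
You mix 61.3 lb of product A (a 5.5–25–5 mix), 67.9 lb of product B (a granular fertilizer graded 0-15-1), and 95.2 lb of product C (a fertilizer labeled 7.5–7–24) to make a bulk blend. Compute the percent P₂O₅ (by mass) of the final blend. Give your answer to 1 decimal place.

Total mass = 61.3 + 67.9 + 95.2 = 224.4 lb.
P₂O₅ mass = 25%×61.3 + 15%×67.9 + 7%×95.2 = 32.174 lb.
% P₂O₅ = 32.174 / 224.4 = 14.3378%.

14.3% P₂O₅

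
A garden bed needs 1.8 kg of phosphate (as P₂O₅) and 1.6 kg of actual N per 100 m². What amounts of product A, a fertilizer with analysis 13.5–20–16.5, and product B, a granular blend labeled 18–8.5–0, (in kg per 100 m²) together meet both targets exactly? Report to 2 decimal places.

With a, b = kg per 100 m² of product A and product B:
P₂O₅: 0.2·a + 0.085·b = 1.8
N: 0.135·a + 0.18·b = 1.6
Eliminate b: (row1) − 0.085/0.18·(row2) → 0.13625·a = 1.04444, so a = 7.66565.
Then b = (1.6 − 0.135·7.66565) / 0.18 = 3.13965.

7.67 kg product A, 3.14 kg product B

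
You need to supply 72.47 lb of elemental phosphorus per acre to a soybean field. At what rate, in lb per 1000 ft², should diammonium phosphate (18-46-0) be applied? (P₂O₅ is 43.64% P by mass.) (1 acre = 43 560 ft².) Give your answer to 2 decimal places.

8.29 lb of product per thousand sq ft

As P₂O₅: 72.47 / 0.4364 = 166.063 lb per acre.
Product per acre = 166.063 / 46% = 361.007 lb.
Convert to per 1000 ft²: 361.007 × 0.0229568 = 8.28758 lb.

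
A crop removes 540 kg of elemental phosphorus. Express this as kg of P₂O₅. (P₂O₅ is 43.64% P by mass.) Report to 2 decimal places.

1237.40 kg P₂O₅

P₂O₅ = 540 / 0.4364 = 1237.397 kg.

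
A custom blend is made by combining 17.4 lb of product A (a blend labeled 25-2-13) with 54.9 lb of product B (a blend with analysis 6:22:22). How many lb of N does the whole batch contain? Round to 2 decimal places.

N mass = 25%×17.4 + 6%×54.9 = 7.644 lb.

7.64 lb N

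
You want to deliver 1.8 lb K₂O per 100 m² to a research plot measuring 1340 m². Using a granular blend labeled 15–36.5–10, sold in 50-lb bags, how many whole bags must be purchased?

5 bags

Product per 100 m² = 1.8 / 10% = 18 lb.
Total product = 18 × 1340 / 100 = 241.2 lb.
Bags = ⌈241.2 / 50⌉ = 5.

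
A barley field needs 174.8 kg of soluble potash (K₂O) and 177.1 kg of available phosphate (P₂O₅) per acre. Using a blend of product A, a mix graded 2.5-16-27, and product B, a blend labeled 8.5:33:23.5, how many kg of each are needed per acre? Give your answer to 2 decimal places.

311.95 kg product A, 385.42 kg product B

Per-acre balance (a = product A, b = product B):
K₂O: 0.27·a + 0.235·b = 174.8
P₂O₅: 0.16·a + 0.33·b = 177.1
Eliminate a: (row1) − 0.27/0.16·(row2) → -0.321875·b = -124.056, so b = 385.417.
Back-substitute: a = (174.8 − 0.235·385.417) / 0.27 = 311.951.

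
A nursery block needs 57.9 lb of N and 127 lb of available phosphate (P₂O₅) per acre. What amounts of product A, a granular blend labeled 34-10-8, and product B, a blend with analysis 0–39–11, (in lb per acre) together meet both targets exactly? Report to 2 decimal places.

170.29 lb product A, 281.98 lb product B

Let a = lb of product A, b = lb of product B (per acre).
N: 0.34·a + 0·b = 57.9
P₂O₅: 0.1·a + 0.39·b = 127
Eliminate a: (row1) − 0.34/0.1·(row2) → -1.326·b = -373.9, so b = 281.976.
Back-substitute: a = (57.9 − 0·281.976) / 0.34 = 170.294.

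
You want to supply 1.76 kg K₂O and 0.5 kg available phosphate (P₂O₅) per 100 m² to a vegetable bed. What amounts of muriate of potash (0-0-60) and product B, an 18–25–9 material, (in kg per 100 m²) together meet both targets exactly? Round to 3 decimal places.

2.633 kg muriate of potash, 2.000 kg product B

With a, b = kg per 100 m² of muriate of potash and product B:
K₂O: 0.6·a + 0.09·b = 1.76
P₂O₅: 0·a + 0.25·b = 0.5
Solving simultaneously: a = 2.63333, b = 2.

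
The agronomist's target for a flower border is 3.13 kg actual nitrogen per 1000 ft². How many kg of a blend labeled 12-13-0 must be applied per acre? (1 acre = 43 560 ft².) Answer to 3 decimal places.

1136.190 kg of product per acre

Product per 1000 ft² = 3.13 / 12% = 26.0833 kg.
Convert to per acre: 26.0833 × 43.56 = 1136.19 kg.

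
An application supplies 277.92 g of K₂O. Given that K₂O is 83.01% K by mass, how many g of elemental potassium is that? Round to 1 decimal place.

K = 277.92 × 0.8301 = 230.701 g.

230.7 g K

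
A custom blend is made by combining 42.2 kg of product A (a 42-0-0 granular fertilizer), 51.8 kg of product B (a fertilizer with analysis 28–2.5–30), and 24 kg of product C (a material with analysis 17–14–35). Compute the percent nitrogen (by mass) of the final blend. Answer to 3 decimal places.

Total mass = 42.2 + 51.8 + 24 = 118 kg.
N mass = 42%×42.2 + 28%×51.8 + 17%×24 = 36.308 kg.
% N = 36.308 / 118 = 30.76949%.

30.769% N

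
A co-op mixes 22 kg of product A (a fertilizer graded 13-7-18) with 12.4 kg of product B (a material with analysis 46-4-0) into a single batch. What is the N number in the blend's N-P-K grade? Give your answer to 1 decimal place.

24.9% N

Total mass = 22 + 12.4 = 34.4 kg.
N mass = 13%×22 + 46%×12.4 = 8.564 kg.
% N = 8.564 / 34.4 = 24.8953%.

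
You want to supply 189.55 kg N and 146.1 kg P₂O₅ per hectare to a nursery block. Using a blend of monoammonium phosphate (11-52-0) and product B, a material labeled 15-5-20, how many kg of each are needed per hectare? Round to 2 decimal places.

171.55 kg monoammonium phosphate, 1137.86 kg product B

Let a = kg of monoammonium phosphate, b = kg of product B (per hectare).
N: 0.11·a + 0.15·b = 189.55
P₂O₅: 0.52·a + 0.05·b = 146.1
Solving simultaneously: a = 171.552, b = 1137.862.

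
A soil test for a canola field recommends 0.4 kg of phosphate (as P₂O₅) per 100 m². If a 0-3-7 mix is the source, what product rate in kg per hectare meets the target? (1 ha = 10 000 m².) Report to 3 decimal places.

1333.333 kg of product per hectare

Product per 100 m² = 0.4 / 3% = 13.3333 kg.
Convert to per hectare: 13.3333 × 100 = 1333.3333 kg.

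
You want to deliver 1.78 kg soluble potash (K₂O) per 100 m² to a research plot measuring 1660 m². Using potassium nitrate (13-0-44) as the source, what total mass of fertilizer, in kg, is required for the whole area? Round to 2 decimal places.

67.15 kg

Product per 100 m² = 1.78 / 44% = 4.04545 kg.
Total product = 4.04545 × 1660 / 100 = 67.1545 kg.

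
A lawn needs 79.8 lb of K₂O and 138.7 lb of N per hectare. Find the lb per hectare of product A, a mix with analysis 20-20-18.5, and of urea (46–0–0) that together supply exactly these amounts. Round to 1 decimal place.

431.4 lb product A, 114.0 lb urea

Per-hectare balance (a = product A, b = urea):
K₂O: 0.185·a + 0·b = 79.8
N: 0.2·a + 0.46·b = 138.7
From row1: a = (79.8 − 0·b) / 0.185.
Into row2: 0.2·(79.8 − 0·b)/0.185 + 0.46·b = 138.7 → b = 113.978, a = 431.351.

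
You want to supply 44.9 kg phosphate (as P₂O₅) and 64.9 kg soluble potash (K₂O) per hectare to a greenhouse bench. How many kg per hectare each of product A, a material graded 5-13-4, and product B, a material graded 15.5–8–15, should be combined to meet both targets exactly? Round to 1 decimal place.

94.7 kg product A, 407.4 kg product B

Per-hectare balance (a = product A, b = product B):
P₂O₅: 0.13·a + 0.08·b = 44.9
K₂O: 0.04·a + 0.15·b = 64.9
Eliminate a: (row1) − 0.13/0.04·(row2) → -0.4075·b = -166.025, so b = 407.423.
Back-substitute: a = (44.9 − 0.08·407.423) / 0.13 = 94.6626.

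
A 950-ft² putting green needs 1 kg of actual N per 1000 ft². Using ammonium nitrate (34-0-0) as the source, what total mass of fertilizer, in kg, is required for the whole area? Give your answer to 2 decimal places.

2.79 kg

Product per 1000 ft² = 1 / 34% = 2.94118 kg.
Total product = 2.94118 × 950 / 1000 = 2.79412 kg.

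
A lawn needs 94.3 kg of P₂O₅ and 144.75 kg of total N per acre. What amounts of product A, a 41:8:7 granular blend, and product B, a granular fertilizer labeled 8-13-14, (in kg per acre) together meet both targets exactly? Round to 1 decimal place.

240.4 kg product A, 577.5 kg product B

Let a = kg of product A, b = kg of product B (per acre).
P₂O₅: 0.08·a + 0.13·b = 94.3
N: 0.41·a + 0.08·b = 144.75
From row1: a = (94.3 − 0.13·b) / 0.08.
Into row2: 0.41·(94.3 − 0.13·b)/0.08 + 0.08·b = 144.75 → b = 577.463, a = 240.373.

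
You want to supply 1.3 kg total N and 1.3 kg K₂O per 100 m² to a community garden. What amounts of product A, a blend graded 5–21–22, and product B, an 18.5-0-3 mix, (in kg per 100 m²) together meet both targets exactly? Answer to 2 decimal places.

5.14 kg product A, 5.64 kg product B

Let a = kg of product A, b = kg of product B (per 100 m²).
N: 0.05·a + 0.185·b = 1.3
K₂O: 0.22·a + 0.03·b = 1.3
Eliminate b: (row1) − 0.185/0.03·(row2) → -1.30667·a = -6.71667, so a = 5.14031.
Then b = (1.3 − 0.22·5.14031) / 0.03 = 5.63776.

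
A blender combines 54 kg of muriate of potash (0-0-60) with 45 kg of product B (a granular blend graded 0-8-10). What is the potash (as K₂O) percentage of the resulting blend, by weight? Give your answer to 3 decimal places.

37.273% K₂O

Total mass = 54 + 45 = 99 kg.
K₂O mass = 60%×54 + 10%×45 = 36.9 kg.
% K₂O = 36.9 / 99 = 37.2727%.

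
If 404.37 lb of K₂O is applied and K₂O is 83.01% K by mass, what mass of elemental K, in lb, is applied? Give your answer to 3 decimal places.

335.668 lb K

K = 404.37 × 0.8301 = 335.6675 lb.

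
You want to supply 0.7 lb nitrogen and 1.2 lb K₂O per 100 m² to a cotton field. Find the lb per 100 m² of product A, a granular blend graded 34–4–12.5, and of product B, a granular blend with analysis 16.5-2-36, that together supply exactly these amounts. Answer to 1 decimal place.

0.5 lb product A, 3.1 lb product B

With a, b = lb per 100 m² of product A and product B:
N: 0.34·a + 0.165·b = 0.7
K₂O: 0.125·a + 0.36·b = 1.2
Eliminate a: (row1) − 0.34/0.125·(row2) → -0.8142·b = -2.564, so b = 3.1491.
Back-substitute: a = (0.7 − 0.165·3.1491) / 0.34 = 0.530582.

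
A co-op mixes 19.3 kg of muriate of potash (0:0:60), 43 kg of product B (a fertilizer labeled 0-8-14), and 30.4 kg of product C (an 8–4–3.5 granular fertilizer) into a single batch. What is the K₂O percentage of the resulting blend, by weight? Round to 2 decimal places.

Total mass = 19.3 + 43 + 30.4 = 92.7 kg.
K₂O mass = 60%×19.3 + 14%×43 + 3.5%×30.4 = 18.664 kg.
% K₂O = 18.664 / 92.7 = 20.1338%.

20.13% K₂O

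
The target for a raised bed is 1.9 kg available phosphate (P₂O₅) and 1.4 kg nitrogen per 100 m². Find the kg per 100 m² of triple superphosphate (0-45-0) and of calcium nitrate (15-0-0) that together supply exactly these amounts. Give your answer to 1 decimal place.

4.2 kg triple superphosphate, 9.3 kg calcium nitrate

Per-100 m² balance (a = triple superphosphate, b = calcium nitrate):
P₂O₅: 0.45·a + 0·b = 1.9
N: 0·a + 0.15·b = 1.4
Solving simultaneously: a = 4.22222, b = 9.33333.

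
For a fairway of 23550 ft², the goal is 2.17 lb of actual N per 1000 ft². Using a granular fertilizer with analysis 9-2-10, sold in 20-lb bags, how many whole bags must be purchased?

29 bags

Product per 1000 ft² = 2.17 / 9% = 24.1111 lb.
Total product = 24.1111 × 23550 / 1000 = 567.817 lb.
Bags = ⌈567.817 / 20⌉ = 29.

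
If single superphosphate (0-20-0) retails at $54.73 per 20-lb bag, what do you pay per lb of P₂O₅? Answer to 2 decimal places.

$13.68 per lb P₂O₅

P₂O₅ in bag = 20 × 20% = 4 lb.
Cost per lb P₂O₅ = $54.73 / 4 = $13.6825.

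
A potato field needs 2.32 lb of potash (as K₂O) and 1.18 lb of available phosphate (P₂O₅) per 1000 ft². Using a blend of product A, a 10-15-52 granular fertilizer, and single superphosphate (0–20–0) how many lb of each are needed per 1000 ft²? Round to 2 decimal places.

4.46 lb product A, 2.55 lb single superphosphate

Let a = lb of product A, b = lb of single superphosphate (per 1000 ft²).
K₂O: 0.52·a + 0·b = 2.32
P₂O₅: 0.15·a + 0.2·b = 1.18
Eliminate a: (row1) − 0.52/0.15·(row2) → -0.693333·b = -1.77067, so b = 2.55385.
Back-substitute: a = (2.32 − 0·2.55385) / 0.52 = 4.46154.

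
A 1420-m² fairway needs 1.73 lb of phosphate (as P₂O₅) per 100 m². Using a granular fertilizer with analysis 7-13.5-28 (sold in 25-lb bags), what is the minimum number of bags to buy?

Product per 100 m² = 1.73 / 13.5% = 12.8148 lb.
Total product = 12.8148 × 1420 / 100 = 181.97 lb.
Bags = ⌈181.97 / 25⌉ = 8.

8 bags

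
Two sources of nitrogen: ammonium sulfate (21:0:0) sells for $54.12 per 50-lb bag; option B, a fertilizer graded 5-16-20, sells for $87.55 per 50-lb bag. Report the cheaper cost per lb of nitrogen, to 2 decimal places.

$5.15 per lb N (ammonium sulfate)

ammonium sulfate: N per bag = 50 × 21% = 10.5 lb; cost = 54.12 / 10.5 = $5.1543/lb N.
option B: N per bag = 50 × 5% = 2.5 lb; cost = 87.55 / 2.5 = $35.0200/lb N.
ammonium sulfate is cheaper.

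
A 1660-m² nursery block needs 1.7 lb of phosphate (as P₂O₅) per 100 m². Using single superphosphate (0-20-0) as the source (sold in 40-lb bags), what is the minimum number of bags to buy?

4 bags

Product per 100 m² = 1.7 / 20% = 8.5 lb.
Total product = 8.5 × 1660 / 100 = 141.1 lb.
Bags = ⌈141.1 / 40⌉ = 4.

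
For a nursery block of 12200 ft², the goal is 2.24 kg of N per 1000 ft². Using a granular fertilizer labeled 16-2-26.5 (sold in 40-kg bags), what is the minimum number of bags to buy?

5 bags

Product per 1000 ft² = 2.24 / 16% = 14 kg.
Total product = 14 × 12200 / 1000 = 170.8 kg.
Bags = ⌈170.8 / 40⌉ = 5.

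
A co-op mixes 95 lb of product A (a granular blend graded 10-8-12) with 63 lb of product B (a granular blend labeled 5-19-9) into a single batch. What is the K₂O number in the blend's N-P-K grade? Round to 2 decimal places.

Total mass = 95 + 63 = 158 lb.
K₂O mass = 12%×95 + 9%×63 = 17.07 lb.
% K₂O = 17.07 / 158 = 10.8038%.

10.80% K₂O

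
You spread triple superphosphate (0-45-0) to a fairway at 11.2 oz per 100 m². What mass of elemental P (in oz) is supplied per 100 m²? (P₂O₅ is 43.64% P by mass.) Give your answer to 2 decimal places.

2.20 oz P per hundred sq m

P₂O₅ per 100 m² = 11.2 × 45% = 5.04 oz.
Elemental P = 5.04 × 0.4364 = 2.19946 oz per 100 m².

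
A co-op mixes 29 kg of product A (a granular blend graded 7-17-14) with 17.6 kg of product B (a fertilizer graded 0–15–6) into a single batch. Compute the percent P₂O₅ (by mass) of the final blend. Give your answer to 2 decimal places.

Total mass = 29 + 17.6 = 46.6 kg.
P₂O₅ mass = 17%×29 + 15%×17.6 = 7.57 kg.
% P₂O₅ = 7.57 / 46.6 = 16.2446%.

16.24% P₂O₅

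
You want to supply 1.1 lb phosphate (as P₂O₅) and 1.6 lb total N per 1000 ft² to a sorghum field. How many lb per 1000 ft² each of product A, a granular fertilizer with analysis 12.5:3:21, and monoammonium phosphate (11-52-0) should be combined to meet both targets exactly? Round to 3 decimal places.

Per-1000 ft² balance (a = product A, b = monoammonium phosphate):
P₂O₅: 0.03·a + 0.52·b = 1.1
N: 0.125·a + 0.11·b = 1.6
Eliminate a: (row1) − 0.03/0.125·(row2) → 0.4936·b = 0.716, so b = 1.45057.
Back-substitute: a = (1.1 − 0.52·1.45057) / 0.03 = 11.5235.

11.524 lb product A, 1.451 lb monoammonium phosphate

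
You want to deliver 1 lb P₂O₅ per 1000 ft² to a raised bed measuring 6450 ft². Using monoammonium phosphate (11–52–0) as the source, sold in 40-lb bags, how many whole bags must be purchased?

1 bags

Product per 1000 ft² = 1 / 52% = 1.92308 lb.
Total product = 1.92308 × 6450 / 1000 = 12.4038 lb.
Bags = ⌈12.4038 / 40⌉ = 1.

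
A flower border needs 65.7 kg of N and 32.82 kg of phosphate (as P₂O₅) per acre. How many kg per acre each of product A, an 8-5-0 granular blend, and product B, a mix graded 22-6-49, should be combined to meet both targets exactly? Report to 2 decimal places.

Let a = kg of product A, b = kg of product B (per acre).
N: 0.08·a + 0.22·b = 65.7
P₂O₅: 0.05·a + 0.06·b = 32.82
Eliminate a: (row1) − 0.08/0.05·(row2) → 0.124·b = 13.188, so b = 106.3548.
Back-substitute: a = (65.7 − 0.22·106.3548) / 0.08 = 528.774.

528.77 kg product A, 106.35 kg product B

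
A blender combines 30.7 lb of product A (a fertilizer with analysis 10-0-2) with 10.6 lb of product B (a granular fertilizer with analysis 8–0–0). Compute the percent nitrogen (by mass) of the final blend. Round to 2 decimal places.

9.49% N

Total mass = 30.7 + 10.6 = 41.3 lb.
N mass = 10%×30.7 + 8%×10.6 = 3.918 lb.
% N = 3.918 / 41.3 = 9.48668%.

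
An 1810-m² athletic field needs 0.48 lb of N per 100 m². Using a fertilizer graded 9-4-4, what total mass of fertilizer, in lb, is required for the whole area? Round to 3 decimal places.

96.533 lb

Product per 100 m² = 0.48 / 9% = 5.33333 lb.
Total product = 5.33333 × 1810 / 100 = 96.5333 lb.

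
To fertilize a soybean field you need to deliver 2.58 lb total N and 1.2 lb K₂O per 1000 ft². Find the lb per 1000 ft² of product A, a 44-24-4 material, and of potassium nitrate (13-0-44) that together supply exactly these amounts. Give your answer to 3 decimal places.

Let a = lb of product A, b = lb of potassium nitrate (per 1000 ft²).
N: 0.44·a + 0.13·b = 2.58
K₂O: 0.04·a + 0.44·b = 1.2
Eliminate b: (row1) − 0.13/0.44·(row2) → 0.428182·a = 2.22545, so a = 5.19745.
Then b = (1.2 − 0.04·5.19745) / 0.44 = 2.25478.

5.197 lb product A, 2.255 lb potassium nitrate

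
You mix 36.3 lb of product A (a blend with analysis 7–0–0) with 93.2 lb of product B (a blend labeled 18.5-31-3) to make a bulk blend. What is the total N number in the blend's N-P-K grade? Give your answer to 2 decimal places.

15.28% N

Total mass = 36.3 + 93.2 = 129.5 lb.
N mass = 7%×36.3 + 18.5%×93.2 = 19.783 lb.
% N = 19.783 / 129.5 = 15.2764%.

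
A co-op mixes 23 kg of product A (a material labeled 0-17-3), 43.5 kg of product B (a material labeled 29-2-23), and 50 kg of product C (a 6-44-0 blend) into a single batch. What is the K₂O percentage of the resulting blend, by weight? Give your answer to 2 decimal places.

Total mass = 23 + 43.5 + 50 = 116.5 kg.
K₂O mass = 3%×23 + 23%×43.5 + 0%×50 = 10.695 kg.
% K₂O = 10.695 / 116.5 = 9.18026%.

9.18% K₂O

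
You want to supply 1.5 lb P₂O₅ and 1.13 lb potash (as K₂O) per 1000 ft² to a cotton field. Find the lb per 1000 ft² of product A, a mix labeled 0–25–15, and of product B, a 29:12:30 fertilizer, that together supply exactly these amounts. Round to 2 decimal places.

Let a = lb of product A, b = lb of product B (per 1000 ft²).
P₂O₅: 0.25·a + 0.12·b = 1.5
K₂O: 0.15·a + 0.3·b = 1.13
Eliminate b: (row1) − 0.12/0.3·(row2) → 0.19·a = 1.048, so a = 5.51579.
Then b = (1.13 − 0.15·5.51579) / 0.3 = 1.00877.

5.52 lb product A, 1.01 lb product B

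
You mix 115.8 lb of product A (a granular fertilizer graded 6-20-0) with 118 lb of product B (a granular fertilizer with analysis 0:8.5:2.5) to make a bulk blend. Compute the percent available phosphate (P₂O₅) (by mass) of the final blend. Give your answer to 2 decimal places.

14.20% P₂O₅

Total mass = 115.8 + 118 = 233.8 lb.
P₂O₅ mass = 20%×115.8 + 8.5%×118 = 33.19 lb.
% P₂O₅ = 33.19 / 233.8 = 14.1959%.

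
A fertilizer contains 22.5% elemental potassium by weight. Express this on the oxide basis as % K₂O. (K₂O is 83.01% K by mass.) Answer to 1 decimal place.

%K₂O = 22.5 / 0.8301 = 27.1052%.

27.1% K₂O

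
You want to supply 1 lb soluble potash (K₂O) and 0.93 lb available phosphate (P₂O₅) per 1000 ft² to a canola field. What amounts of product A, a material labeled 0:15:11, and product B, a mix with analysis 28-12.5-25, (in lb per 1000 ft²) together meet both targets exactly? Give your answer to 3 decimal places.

Per-1000 ft² balance (a = product A, b = product B):
K₂O: 0.11·a + 0.25·b = 1
P₂O₅: 0.15·a + 0.125·b = 0.93
From row1: a = (1 − 0.25·b) / 0.11.
Into row2: 0.15·(1 − 0.25·b)/0.11 + 0.125·b = 0.93 → b = 2.00842, a = 4.52632.

4.526 lb product A, 2.008 lb product B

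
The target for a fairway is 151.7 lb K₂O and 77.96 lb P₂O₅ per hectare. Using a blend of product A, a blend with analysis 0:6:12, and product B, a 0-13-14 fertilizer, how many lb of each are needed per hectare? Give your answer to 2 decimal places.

1223.14 lb product A, 35.17 lb product B

With a, b = lb per hectare of product A and product B:
K₂O: 0.12·a + 0.14·b = 151.7
P₂O₅: 0.06·a + 0.13·b = 77.96
Eliminate b: (row1) − 0.14/0.13·(row2) → 0.0553846·a = 67.7431, so a = 1223.139.
Then b = (77.96 − 0.06·1223.139) / 0.13 = 35.1667.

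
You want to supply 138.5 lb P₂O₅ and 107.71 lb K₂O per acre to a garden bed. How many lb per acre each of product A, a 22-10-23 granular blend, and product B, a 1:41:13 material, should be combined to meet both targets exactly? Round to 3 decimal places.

321.723 lb product A, 259.336 lb product B

Per-acre balance (a = product A, b = product B):
P₂O₅: 0.1·a + 0.41·b = 138.5
K₂O: 0.23·a + 0.13·b = 107.71
Eliminate a: (row1) − 0.1/0.23·(row2) → 0.353478·b = 91.6696, so b = 259.3358.
Back-substitute: a = (138.5 − 0.41·259.3358) / 0.1 = 321.7232.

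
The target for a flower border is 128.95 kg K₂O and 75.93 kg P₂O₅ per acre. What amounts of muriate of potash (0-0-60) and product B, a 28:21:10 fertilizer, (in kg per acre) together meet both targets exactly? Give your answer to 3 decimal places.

Per-acre balance (a = muriate of potash, b = product B):
K₂O: 0.6·a + 0.1·b = 128.95
P₂O₅: 0·a + 0.21·b = 75.93
Solving simultaneously: a = 154.6548, b = 361.5714.

154.655 kg muriate of potash, 361.571 kg product B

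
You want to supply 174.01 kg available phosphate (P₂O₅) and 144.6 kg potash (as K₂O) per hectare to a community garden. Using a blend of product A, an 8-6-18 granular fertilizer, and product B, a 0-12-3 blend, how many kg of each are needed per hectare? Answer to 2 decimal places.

With a, b = kg per hectare of product A and product B:
P₂O₅: 0.06·a + 0.12·b = 174.01
K₂O: 0.18·a + 0.03·b = 144.6
From row1: a = (174.01 − 0.12·b) / 0.06.
Into row2: 0.18·(174.01 − 0.12·b)/0.06 + 0.03·b = 144.6 → b = 1143.727, a = 612.712.

612.71 kg product A, 1143.73 kg product B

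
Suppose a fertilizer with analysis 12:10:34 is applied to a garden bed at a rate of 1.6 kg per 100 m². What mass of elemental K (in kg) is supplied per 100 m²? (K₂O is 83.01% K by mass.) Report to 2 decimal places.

K₂O per 100 m² = 1.6 × 34% = 0.544 kg.
Elemental K = 0.544 × 0.8301 = 0.451574 kg per 100 m².

0.45 kg K per hundred sq m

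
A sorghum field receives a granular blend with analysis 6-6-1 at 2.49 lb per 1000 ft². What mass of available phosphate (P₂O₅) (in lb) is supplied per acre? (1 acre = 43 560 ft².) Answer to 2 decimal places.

6.51 lb P₂O₅ per acre

P₂O₅ per 1000 ft² = 2.49 × 6% = 0.1494 lb.
Convert to per acre: 0.1494 × 43.56 = 6.50786 lb.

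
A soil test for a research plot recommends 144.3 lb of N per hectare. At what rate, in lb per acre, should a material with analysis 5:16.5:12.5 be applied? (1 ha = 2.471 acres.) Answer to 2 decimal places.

1167.95 lb of product per acre

Product per hectare = 144.3 / 5% = 2886 lb.
Convert to per acre: 2886 × 0.404694 = 1167.948 lb.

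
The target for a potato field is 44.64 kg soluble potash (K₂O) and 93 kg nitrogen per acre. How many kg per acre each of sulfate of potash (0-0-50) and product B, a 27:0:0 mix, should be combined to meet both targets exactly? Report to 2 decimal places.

89.28 kg sulfate of potash, 344.44 kg product B

Per-acre balance (a = sulfate of potash, b = product B):
K₂O: 0.5·a + 0·b = 44.64
N: 0·a + 0.27·b = 93
Solving simultaneously: a = 89.28, b = 344.444.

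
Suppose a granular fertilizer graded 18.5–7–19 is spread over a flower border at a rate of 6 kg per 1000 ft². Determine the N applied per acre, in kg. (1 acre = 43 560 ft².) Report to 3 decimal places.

48.352 kg N per acre

nitrogen per 1000 ft² = 6 × 18.5% = 1.11 kg.
Convert to per acre: 1.11 × 43.56 = 48.3516 kg.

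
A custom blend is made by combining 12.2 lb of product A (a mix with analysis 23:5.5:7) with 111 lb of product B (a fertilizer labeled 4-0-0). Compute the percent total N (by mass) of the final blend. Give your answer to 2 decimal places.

Total mass = 12.2 + 111 = 123.2 lb.
N mass = 23%×12.2 + 4%×111 = 7.246 lb.
% N = 7.246 / 123.2 = 5.88149%.

5.88% N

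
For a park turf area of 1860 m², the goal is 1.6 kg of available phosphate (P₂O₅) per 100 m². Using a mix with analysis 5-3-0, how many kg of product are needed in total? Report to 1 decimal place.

992.0 kg

Product per 100 m² = 1.6 / 3% = 53.3333 kg.
Total product = 53.3333 × 1860 / 100 = 992 kg.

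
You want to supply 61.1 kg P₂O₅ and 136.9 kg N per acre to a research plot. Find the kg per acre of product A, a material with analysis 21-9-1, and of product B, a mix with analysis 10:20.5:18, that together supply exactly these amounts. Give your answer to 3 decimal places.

644.772 kg product A, 14.978 kg product B

Let a = kg of product A, b = kg of product B (per acre).
P₂O₅: 0.09·a + 0.205·b = 61.1
N: 0.21·a + 0.1·b = 136.9
From row1: a = (61.1 − 0.205·b) / 0.09.
Into row2: 0.21·(61.1 − 0.205·b)/0.09 + 0.1·b = 136.9 → b = 14.97797, a = 644.7724.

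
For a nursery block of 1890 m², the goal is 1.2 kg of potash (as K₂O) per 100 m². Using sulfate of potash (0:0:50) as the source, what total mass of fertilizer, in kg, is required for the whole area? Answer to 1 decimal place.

45.4 kg

Product per 100 m² = 1.2 / 50% = 2.4 kg.
Total product = 2.4 × 1890 / 100 = 45.36 kg.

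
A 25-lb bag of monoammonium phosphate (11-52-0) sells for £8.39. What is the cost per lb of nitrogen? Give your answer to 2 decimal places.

N in bag = 25 × 11% = 2.75 lb.
Cost per lb N = £8.39 / 2.75 = £3.0509.

£3.05 per lb N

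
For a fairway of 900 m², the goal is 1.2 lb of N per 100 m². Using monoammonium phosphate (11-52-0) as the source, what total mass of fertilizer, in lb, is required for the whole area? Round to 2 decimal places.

Product per 100 m² = 1.2 / 11% = 10.9091 lb.
Total product = 10.9091 × 900 / 100 = 98.1818 lb.

98.18 lb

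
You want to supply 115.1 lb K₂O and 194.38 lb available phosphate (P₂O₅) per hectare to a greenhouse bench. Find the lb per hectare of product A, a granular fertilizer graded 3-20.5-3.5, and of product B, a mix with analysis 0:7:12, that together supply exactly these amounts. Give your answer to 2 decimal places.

689.33 lb product A, 758.11 lb product B

Let a = lb of product A, b = lb of product B (per hectare).
K₂O: 0.035·a + 0.12·b = 115.1
P₂O₅: 0.205·a + 0.07·b = 194.38
Eliminate a: (row1) − 0.035/0.205·(row2) → 0.108049·b = 81.9132, so b = 758.113.
Back-substitute: a = (115.1 − 0.12·758.113) / 0.035 = 689.327.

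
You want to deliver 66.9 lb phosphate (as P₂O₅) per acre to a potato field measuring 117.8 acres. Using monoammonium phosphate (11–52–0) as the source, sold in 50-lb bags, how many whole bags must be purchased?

304 bags

Product per acre = 66.9 / 52% = 128.654 lb.
Total product = 128.654 × 117.8 = 15155.4 lb.
Bags = ⌈15155.4 / 50⌉ = 304.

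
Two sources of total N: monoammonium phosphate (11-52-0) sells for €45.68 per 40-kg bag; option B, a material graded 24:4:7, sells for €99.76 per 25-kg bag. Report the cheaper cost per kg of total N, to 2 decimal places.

€10.38 per kg N (monoammonium phosphate)

monoammonium phosphate: N per bag = 40 × 11% = 4.4 kg; cost = 45.68 / 4.4 = €10.3818/kg N.
option B: N per bag = 25 × 24% = 6 kg; cost = 99.76 / 6 = €16.6267/kg N.
monoammonium phosphate is cheaper.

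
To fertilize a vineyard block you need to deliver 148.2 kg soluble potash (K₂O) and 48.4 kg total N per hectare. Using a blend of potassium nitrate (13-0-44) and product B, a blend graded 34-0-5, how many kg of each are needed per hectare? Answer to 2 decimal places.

With a, b = kg per hectare of potassium nitrate and product B:
K₂O: 0.44·a + 0.05·b = 148.2
N: 0.13·a + 0.34·b = 48.4
From row1: a = (148.2 − 0.05·b) / 0.44.
Into row2: 0.13·(148.2 − 0.05·b)/0.44 + 0.34·b = 48.4 → b = 14.1859, a = 335.206.

335.21 kg potassium nitrate, 14.19 kg product B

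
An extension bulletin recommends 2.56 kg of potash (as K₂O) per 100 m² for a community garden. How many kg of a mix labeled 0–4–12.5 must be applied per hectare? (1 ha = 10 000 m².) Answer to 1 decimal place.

Product per 100 m² = 2.56 / 12.5% = 20.48 kg.
Convert to per hectare: 20.48 × 100 = 2048 kg.

2048.0 kg of product per hectare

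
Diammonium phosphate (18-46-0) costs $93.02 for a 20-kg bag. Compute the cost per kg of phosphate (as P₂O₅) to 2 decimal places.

$10.11 per kg P₂O₅

P₂O₅ in bag = 20 × 46% = 9.2 kg.
Cost per kg P₂O₅ = $93.02 / 9.2 = $10.1109.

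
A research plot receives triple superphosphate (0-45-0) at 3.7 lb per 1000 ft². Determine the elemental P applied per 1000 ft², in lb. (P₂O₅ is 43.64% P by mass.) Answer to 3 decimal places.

P₂O₅ per 1000 ft² = 3.7 × 45% = 1.665 lb.
Elemental P = 1.665 × 0.4364 = 0.726606 lb per 1000 ft².

0.727 lb P per thousand sq ft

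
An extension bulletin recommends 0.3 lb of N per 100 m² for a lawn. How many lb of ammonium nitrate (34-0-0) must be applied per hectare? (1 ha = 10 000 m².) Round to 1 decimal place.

88.2 lb of product per hectare

Product per 100 m² = 0.3 / 34% = 0.882353 lb.
Convert to per hectare: 0.882353 × 100 = 88.2353 lb.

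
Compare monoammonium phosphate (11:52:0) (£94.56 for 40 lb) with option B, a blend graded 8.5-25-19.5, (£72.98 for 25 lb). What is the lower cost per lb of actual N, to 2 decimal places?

£21.49 per lb N (monoammonium phosphate)

monoammonium phosphate: N per bag = 40 × 11% = 4.4 lb; cost = 94.56 / 4.4 = £21.4909/lb N.
option B: N per bag = 25 × 8.5% = 2.125 lb; cost = 72.98 / 2.125 = £34.3435/lb N.
monoammonium phosphate is cheaper.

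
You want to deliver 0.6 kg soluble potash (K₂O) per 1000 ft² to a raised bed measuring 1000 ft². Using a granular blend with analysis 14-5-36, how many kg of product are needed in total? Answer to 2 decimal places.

Product per 1000 ft² = 0.6 / 36% = 1.66667 kg.
Total product = 1.66667 × 1000 / 1000 = 1.66667 kg.

1.67 kg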